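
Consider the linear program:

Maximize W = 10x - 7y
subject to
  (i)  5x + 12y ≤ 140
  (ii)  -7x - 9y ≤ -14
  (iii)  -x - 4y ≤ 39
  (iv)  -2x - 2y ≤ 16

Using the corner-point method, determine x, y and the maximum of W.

x = 257/2, y = -335/8, maximum W = 12625/8

Feasible corners and W = 10x - 7y:
  (-28, 70/3) → W = -1330/3
  (257/2, -335/8) → W = 12625/8
  (407/19, -287/19) → W = 6079/19

The optimum lies where 5x + 12y = 140 and -x - 4y = 39.
Solving simultaneously gives x = 257/2, y = -335/8.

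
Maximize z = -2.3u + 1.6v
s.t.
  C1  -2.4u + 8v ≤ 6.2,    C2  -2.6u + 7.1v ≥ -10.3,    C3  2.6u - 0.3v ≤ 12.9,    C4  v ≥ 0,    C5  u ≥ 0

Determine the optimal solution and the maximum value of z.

Corner points and z = -2.3u + 1.6v:
  (5253/1004, 1177/502) → z = -16631/2008
  (0, 31/40) → z = 31/25
  (4425/884, 13/34) → z = -96367/8840
  (103/26, 0) → z = -2369/260
  (0, 0) → z = 0

At the optimal vertex, -2.4u + 8v = 6.2 and u = 0.
Solving simultaneously gives u = 0, v = 31/40.

u = 0, v = 0.775, maximum z = 1.24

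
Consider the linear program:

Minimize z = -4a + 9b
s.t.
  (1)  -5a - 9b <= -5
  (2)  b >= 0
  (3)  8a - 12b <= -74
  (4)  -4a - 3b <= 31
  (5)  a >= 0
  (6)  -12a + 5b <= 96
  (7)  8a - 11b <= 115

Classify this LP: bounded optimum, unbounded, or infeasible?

bounded optimum

Feasible corners and z = -4a + 9b:
  (0, 37/6) → z = 111/2
  (1097/4, 189) → z = 604
  (0, 96/5) → z = 864/5
The feasible region has finitely many vertices and no improving ray; the minimum is 111/2 at (0, 37/6).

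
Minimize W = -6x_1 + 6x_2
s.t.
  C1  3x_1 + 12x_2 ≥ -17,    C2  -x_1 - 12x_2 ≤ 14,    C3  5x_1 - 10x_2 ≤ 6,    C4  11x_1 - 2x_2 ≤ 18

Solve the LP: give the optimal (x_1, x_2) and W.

x_1 = 42/25, x_2 = 6/25, minimum W = -216/25

The feasible region is unbounded (it extends along (-4, 1), (2, 11)), but W strictly increases along every unbounded feasible direction, so there is no improving ray and the minimum is attained at a vertex.

The binding constraints are 5x_1 - 10x_2 = 6 and 11x_1 - 2x_2 = 18.
Solving simultaneously gives x_1 = 42/25, x_2 = 6/25.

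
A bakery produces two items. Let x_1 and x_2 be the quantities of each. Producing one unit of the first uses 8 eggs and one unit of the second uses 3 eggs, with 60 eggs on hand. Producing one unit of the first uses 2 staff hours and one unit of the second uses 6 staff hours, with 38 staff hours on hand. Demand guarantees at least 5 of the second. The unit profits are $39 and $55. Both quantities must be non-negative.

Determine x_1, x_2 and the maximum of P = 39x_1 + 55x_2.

x_1 = 4, x_2 = 5, maximum P = 431

Feasible corners and P = 39x_1 + 55x_2:
  (0, 19/3) → P = 1045/3
  (0, 5) → P = 275
  (4, 5) → P = 431

At the optimal vertex, 2x_1 + 6x_2 = 38 and x_2 = 5.
Solving simultaneously gives x_1 = 4, x_2 = 5.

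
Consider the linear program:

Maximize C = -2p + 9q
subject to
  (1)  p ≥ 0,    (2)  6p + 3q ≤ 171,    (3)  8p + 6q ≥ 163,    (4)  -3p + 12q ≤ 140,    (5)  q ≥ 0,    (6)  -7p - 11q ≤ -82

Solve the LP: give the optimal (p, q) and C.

p = 544/27, q = 451/27, maximum C = 2971/27

Corner points and C = -2p + 9q:
  (544/27, 451/27) → C = 2971/27
  (57/2, 0) → C = -57
  (186/19, 1609/114) → C = 4083/38
  (163/8, 0) → C = -163/4

The optimum lies where 6p + 3q = 171 and -3p + 12q = 140.
Solving simultaneously gives p = 544/27, q = 451/27.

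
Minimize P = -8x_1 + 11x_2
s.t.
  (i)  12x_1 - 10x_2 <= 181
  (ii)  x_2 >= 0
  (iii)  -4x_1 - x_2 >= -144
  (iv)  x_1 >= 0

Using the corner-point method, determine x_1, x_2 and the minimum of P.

The binding constraints are 12x_1 - 10x_2 = 181 and x_2 = 0.
Solving simultaneously gives x_1 = 181/12, x_2 = 0.

x_1 = 181/12, x_2 = 0, minimum P = -362/3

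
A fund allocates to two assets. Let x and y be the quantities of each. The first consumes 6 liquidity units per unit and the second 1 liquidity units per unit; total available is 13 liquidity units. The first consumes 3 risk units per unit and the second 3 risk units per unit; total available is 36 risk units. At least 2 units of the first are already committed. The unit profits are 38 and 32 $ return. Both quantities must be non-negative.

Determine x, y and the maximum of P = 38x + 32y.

Extreme points and P = 38x + 32y:
  (13/6, 0) → P = 247/3
  (2, 0) → P = 76
  (2, 1) → P = 108

The binding constraints are 6x + y = 13 and x = 2.
Solving simultaneously gives x = 2, y = 1.

x = 2, y = 1, maximum P = 108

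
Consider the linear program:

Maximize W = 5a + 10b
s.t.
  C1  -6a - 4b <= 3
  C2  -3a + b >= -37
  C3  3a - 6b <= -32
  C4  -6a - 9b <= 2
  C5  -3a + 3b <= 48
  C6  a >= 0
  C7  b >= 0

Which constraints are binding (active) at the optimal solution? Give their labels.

C2 and C5

Extreme points and W = 5a + 10b:
  (254/15, 69/5) → W = 668/3
  (53/2, 85/2) → W = 1115/2
  (0, 16/3) → W = 160/3
  (0, 16) → W = 160

The maximum is at (53/2, 85/2). Substituting into each constraint, equality holds for C2 and C5; the remaining constraints have slack.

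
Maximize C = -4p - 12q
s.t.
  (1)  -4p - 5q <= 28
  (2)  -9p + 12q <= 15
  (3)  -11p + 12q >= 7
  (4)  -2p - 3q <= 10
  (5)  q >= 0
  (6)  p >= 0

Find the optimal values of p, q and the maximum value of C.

p = 0, q = 7/12, maximum C = -7

Vertices and C = -4p - 12q:
  (4, 17/4) → C = -67
  (0, 5/4) → C = -15
  (0, 7/12) → C = -7

At the optimal vertex, -11p + 12q = 7 and p = 0.
Solving simultaneously gives p = 0, q = 7/12.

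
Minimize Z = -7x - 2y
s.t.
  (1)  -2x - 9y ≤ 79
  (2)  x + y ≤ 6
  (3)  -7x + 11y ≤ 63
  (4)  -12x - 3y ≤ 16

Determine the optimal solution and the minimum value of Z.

x = 19, y = -13, minimum Z = -107

Feasible corners and Z = -7x - 2y:
  (19, -13) → Z = -107
  (31/34, -458/51) → Z = 1181/102
  (1/6, 35/6) → Z = -77/6
  (-365/153, 644/153) → Z = 1267/153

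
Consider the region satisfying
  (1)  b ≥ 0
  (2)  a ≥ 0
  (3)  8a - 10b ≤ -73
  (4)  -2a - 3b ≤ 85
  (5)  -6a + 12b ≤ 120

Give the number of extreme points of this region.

Of the 10 pairwise boundary intersections, those satisfying every inequality are:
  (0, 73/10)
  (0, 10)
  (9, 29/2)

3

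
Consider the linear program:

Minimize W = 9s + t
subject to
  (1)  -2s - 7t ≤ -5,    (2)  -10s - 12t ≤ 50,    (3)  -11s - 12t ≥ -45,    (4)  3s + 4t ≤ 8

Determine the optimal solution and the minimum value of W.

s = -74, t = 115/2, minimum W = -1217/2

At the optimal vertex, -10s - 12t = 50 and 3s + 4t = 8.
Solving simultaneously gives s = -74, t = 115/2.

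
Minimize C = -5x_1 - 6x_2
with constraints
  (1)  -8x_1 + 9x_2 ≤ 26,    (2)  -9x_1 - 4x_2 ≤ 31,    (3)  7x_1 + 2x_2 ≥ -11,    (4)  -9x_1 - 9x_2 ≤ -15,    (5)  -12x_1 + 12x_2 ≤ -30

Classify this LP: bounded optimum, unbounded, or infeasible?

From the feasible point (97/2, 46), moving in the direction (9, 8) keeps every constraint satisfied while C decreases without bound.

unbounded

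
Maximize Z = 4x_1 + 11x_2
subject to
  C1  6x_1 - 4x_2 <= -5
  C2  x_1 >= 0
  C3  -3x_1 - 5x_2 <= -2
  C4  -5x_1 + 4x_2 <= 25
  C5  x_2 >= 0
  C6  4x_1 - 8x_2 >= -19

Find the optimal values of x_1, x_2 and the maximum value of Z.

x_1 = 9/8, x_2 = 47/16, maximum Z = 589/16

Extreme points and Z = 4x_1 + 11x_2:
  (0, 5/4) → Z = 55/4
  (9/8, 47/16) → Z = 589/16
  (0, 19/8) → Z = 209/8

The binding constraints are 6x_1 - 4x_2 = -5 and 4x_1 - 8x_2 = -19.
Solving simultaneously gives x_1 = 9/8, x_2 = 47/16.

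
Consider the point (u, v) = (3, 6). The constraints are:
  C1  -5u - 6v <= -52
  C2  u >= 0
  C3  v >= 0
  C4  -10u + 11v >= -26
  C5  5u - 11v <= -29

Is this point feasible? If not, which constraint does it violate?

Constraint C1: -5u - 6v = -51, which is not ≤ -52. All other constraints are satisfied.

not feasible — violates C1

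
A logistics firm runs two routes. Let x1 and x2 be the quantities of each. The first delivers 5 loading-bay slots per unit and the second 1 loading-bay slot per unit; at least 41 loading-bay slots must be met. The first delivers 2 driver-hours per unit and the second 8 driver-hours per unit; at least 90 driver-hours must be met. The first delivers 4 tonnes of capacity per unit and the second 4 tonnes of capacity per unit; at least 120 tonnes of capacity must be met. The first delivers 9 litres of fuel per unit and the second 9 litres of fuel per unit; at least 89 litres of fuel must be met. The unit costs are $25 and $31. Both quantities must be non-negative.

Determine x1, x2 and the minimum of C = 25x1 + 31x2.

x1 = 25, x2 = 5, minimum C = 780

Extreme points and C = 25x1 + 31x2:
  (0, 41) → C = 1271
  (45, 0) → C = 1125
  (11/4, 109/4) → C = 1827/2
  (25, 5) → C = 780
The feasible region is unbounded (it extends along (0, 1), (1, 0)), but C strictly increases along every unbounded feasible direction, so there is no improving ray and the minimum is attained at a vertex.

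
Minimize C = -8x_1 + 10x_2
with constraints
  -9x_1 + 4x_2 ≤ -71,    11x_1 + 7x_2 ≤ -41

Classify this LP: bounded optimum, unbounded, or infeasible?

From the feasible point (333/107, -1150/107), moving in the direction (7, -11) keeps every constraint satisfied while C decreases without bound.

unbounded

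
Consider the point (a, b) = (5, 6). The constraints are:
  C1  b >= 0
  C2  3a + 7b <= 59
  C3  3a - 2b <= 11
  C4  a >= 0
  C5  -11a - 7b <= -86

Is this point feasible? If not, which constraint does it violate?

C1: 6 ≥ 0 ✓
C2: 57 ≤ 59 ✓
C3: 3 ≤ 11 ✓
C4: 5 ≥ 0 ✓
C5: -97 ≤ -86 ✓

feasible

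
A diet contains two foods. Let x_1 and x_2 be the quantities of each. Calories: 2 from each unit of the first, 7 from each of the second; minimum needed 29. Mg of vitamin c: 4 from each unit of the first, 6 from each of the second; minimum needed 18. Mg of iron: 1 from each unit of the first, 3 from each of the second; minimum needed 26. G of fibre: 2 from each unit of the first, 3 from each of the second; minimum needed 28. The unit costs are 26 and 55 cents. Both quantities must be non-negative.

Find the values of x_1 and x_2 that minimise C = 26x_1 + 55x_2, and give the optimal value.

Feasible corners and C = 26x_1 + 55x_2:
  (0, 28/3) → C = 1540/3
  (26, 0) → C = 676
  (2, 8) → C = 492
The feasible region is unbounded (it extends along (0, 1), (1, 0)), but C strictly increases along every unbounded feasible direction, so there is no improving ray and the minimum is attained at a vertex.

x_1 = 2, x_2 = 8, minimum C = 492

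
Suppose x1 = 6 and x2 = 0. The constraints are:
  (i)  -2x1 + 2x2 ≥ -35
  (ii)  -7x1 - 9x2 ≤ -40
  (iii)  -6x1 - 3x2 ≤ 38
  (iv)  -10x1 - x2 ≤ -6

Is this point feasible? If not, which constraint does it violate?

feasible

(i): -12 ≥ -35 ✓
(ii): -42 ≤ -40 ✓
(iii): -36 ≤ 38 ✓
(iv): -60 ≤ -6 ✓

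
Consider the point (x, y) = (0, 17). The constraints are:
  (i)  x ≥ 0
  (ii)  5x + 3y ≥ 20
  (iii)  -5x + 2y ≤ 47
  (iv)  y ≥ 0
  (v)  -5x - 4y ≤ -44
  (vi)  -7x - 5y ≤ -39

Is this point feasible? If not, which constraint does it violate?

feasible

(i): 0 ≥ 0 ✓
(ii): 51 ≥ 20 ✓
(iii): 34 ≤ 47 ✓
(iv): 17 ≥ 0 ✓
(v): -68 ≤ -44 ✓
(vi): -85 ≤ -39 ✓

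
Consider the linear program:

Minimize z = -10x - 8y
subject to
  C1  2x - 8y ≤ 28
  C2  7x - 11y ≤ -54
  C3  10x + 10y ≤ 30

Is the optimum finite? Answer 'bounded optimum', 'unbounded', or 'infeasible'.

bounded optimum

Vertices and z = -10x - 8y:
  (-370/17, -152/17) → z = 4916/17
  (-7/6, 25/6) → z = -65/3
The feasible region has finitely many vertices and no improving ray; the minimum is -65/3 at (-7/6, 25/6).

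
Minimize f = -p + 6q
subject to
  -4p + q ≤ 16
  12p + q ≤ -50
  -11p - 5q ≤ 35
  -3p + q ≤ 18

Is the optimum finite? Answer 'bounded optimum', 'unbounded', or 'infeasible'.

infeasible

The boundaries -4p + q = 16 and 12p + q = -50 meet at (-33/8, -1/2), but that point violates -11p - 5q ≤ 35. Every candidate vertex is excluded by some other constraint, so the feasible region is empty.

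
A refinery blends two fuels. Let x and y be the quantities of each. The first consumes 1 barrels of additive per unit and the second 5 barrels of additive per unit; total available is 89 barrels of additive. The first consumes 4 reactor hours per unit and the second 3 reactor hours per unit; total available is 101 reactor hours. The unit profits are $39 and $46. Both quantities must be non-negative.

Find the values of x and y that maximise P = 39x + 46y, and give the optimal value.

x = 14, y = 15, maximum P = 1236

The optimum lies where x + 5y = 89 and 4x + 3y = 101.
Solving simultaneously gives x = 14, y = 15.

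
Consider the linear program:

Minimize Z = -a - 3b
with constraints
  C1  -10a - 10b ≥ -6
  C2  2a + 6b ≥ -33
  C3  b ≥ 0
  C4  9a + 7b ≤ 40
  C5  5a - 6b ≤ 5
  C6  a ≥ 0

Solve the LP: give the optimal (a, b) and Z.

Extreme points and Z = -a - 3b:
  (3/5, 0) → Z = -3/5
  (0, 3/5) → Z = -9/5
  (0, 0) → Z = 0

The binding constraints are -10a - 10b = -6 and a = 0.
Solving simultaneously gives a = 0, b = 3/5.

a = 0, b = 3/5, minimum Z = -9/5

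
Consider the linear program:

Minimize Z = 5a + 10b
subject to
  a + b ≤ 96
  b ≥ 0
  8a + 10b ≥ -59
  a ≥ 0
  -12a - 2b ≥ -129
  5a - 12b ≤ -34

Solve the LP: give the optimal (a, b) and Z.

Vertices and Z = 5a + 10b:
  (0, 129/2) → Z = 645
  (0, 17/6) → Z = 85/3
  (740/77, 1053/154) → Z = 815/7

The optimum lies where a = 0 and 5a - 12b = -34.
Solving simultaneously gives a = 0, b = 17/6.

a = 0, b = 17/6, minimum Z = 85/3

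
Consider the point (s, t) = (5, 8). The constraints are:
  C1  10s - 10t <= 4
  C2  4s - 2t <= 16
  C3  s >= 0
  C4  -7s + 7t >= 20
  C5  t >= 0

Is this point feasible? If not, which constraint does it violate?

feasible

C1: -30 ≤ 4 ✓
C2: 4 ≤ 16 ✓
C3: 5 ≥ 0 ✓
C4: 21 ≥ 20 ✓
C5: 8 ≥ 0 ✓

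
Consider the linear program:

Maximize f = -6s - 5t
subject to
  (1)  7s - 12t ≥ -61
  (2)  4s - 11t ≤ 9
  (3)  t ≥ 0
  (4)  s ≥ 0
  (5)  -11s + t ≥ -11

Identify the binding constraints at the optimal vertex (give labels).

Corner points and f = -6s - 5t:
  (0, 61/12) → f = -305/12
  (193/125, 748/125) → f = -4898/125
  (0, 0) → f = 0
  (1, 0) → f = -6

The maximum is at (0, 0). Substituting into each constraint, equality holds for (3) and (4); the remaining constraints have slack.

(3) and (4)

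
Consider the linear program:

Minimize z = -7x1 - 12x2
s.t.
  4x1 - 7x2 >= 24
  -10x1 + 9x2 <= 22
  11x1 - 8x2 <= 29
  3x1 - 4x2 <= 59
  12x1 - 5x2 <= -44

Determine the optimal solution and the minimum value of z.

Extreme points and z = -7x1 - 12x2:
  (-185/17, -164/17) → z = 3263/17
  (-107/16, -29/4) → z = 2141/16
  (-619/13, -656/13) → z = 12205/13
  (-89/5, -281/10) → z = 2309/5
  (-497/41, -832/41) → z = 13463/41

x1 = -107/16, x2 = -29/4, minimum z = 2141/16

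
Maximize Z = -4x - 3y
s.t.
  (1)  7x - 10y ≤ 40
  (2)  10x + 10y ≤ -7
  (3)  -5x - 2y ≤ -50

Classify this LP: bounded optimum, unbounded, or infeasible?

The boundaries 7x - 10y = 40 and 10x + 10y = -7 meet at (33/17, -449/170), but that point violates -5x - 2y ≤ -50. Every candidate vertex is excluded by some other constraint, so the feasible region is empty.

infeasible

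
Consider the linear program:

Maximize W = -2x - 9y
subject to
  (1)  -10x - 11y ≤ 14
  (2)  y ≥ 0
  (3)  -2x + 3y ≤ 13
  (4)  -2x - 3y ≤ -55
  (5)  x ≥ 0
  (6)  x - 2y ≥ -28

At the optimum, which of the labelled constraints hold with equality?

Corner points and W = -2x - 9y:
  (55/2, 0) → W = -55
  (21/2, 34/3) → W = -123
  (58, 43) → W = -503
The feasible region is unbounded (it extends along (2, 1), (1, 0)), but W strictly decreases along every unbounded feasible direction, so there is no improving ray and the maximum is attained at a vertex.

The maximum is at (55/2, 0). Substituting into each constraint, equality holds for (2) and (4); the remaining constraints have slack.

(2) and (4)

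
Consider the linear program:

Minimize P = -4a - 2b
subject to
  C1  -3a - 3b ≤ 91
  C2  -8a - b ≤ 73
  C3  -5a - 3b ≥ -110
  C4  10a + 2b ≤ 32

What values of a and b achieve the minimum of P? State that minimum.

a = -31/5, b = 47, minimum P = -346/5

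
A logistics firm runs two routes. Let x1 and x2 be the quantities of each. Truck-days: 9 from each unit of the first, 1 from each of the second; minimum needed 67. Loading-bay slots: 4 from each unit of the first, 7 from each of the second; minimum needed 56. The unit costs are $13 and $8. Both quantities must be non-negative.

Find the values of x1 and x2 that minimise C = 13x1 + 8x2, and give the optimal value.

x1 = 7, x2 = 4, minimum C = 123

Corner points and C = 13x1 + 8x2:
  (0, 67) → C = 536
  (14, 0) → C = 182
  (7, 4) → C = 123
The feasible region is unbounded (it extends along (0, 1), (1, 0)), but C strictly increases along every unbounded feasible direction, so there is no improving ray and the minimum is attained at a vertex.

The binding constraints are 9x1 + x2 = 67 and 4x1 + 7x2 = 56.
Solving simultaneously gives x1 = 7, x2 = 4.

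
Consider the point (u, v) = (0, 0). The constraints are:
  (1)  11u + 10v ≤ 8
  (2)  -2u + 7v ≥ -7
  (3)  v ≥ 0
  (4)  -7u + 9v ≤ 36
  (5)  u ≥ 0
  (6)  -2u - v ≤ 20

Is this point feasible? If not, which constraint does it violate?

(1): 0 ≤ 8 ✓
(2): 0 ≥ -7 ✓
(3): 0 ≥ 0 ✓
(4): 0 ≤ 36 ✓
(5): 0 ≥ 0 ✓
(6): 0 ≤ 20 ✓

feasible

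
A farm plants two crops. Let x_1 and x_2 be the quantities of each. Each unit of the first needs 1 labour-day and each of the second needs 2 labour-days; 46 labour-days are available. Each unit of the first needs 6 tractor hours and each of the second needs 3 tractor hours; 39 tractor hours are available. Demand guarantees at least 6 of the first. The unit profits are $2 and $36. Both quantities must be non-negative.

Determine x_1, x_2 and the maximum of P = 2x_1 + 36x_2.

Corner points and P = 2x_1 + 36x_2:
  (13/2, 0) → P = 13
  (6, 0) → P = 12
  (6, 1) → P = 48

x_1 = 6, x_2 = 1, maximum P = 48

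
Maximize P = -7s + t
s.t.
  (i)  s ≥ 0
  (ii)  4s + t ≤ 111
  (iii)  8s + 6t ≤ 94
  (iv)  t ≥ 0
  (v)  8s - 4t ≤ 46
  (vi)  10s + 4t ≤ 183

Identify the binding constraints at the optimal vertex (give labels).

Extreme points and P = -7s + t:
  (0, 47/3) → P = 47/3
  (0, 0) → P = 0
  (163/20, 24/5) → P = -209/4
  (23/4, 0) → P = -161/4

The maximum is at (0, 47/3). Substituting into each constraint, equality holds for (i) and (iii); the remaining constraints have slack.

(i) and (iii)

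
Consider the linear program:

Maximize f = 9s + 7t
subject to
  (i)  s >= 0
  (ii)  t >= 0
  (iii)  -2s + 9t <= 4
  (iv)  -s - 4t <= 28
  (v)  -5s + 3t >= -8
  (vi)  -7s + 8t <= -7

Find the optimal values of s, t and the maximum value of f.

Extreme points and f = 9s + 7t:
  (8/5, 0) → f = 72/5
  (1, 0) → f = 9
  (28/13, 12/13) → f = 336/13
  (95/47, 42/47) → f = 1149/47

s = 28/13, t = 12/13, maximum f = 336/13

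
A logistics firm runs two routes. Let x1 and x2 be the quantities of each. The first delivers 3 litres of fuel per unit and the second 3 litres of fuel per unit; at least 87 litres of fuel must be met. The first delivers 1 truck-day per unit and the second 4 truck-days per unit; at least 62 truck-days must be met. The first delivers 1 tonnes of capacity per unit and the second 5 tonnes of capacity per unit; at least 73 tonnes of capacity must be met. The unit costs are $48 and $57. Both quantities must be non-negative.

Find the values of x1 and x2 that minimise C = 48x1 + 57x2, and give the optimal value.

x1 = 18, x2 = 11, minimum C = 1491

The feasible region is unbounded (it extends along (0, 1), (1, 0)), but C strictly increases along every unbounded feasible direction, so there is no improving ray and the minimum is attained at a vertex.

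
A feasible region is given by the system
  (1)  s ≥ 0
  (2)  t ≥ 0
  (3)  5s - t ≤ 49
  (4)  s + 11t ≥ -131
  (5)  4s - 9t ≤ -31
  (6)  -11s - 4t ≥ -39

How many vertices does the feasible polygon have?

3

Intersecting each pair of boundary lines and keeping only the points that satisfy every inequality leaves:
  (0, 31/9)
  (0, 39/4)
  (227/115, 497/115)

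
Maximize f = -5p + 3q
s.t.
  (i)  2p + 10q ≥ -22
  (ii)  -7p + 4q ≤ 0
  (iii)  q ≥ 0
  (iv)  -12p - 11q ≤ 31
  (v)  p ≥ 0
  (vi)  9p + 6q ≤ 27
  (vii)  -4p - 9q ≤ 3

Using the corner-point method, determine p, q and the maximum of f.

Extreme points and f = -5p + 3q:
  (0, 0) → f = 0
  (18/13, 63/26) → f = 9/26
  (3, 0) → f = -15

p = 18/13, q = 63/26, maximum f = 9/26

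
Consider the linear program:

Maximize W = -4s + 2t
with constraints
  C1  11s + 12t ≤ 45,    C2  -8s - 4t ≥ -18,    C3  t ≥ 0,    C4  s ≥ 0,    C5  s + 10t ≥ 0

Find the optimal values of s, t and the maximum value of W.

s = 0, t = 15/4, maximum W = 15/2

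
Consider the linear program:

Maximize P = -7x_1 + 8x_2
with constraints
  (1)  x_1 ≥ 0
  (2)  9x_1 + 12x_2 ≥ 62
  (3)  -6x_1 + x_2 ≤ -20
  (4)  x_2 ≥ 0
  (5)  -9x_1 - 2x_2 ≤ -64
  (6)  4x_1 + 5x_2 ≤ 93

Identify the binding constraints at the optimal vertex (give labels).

(3) and (6)

Corner points and P = -7x_1 + 8x_2:
  (104/21, 68/7) → P = 904/21
  (193/34, 239/17) → P = 2473/34
  (64/9, 0) → P = -448/9
  (93/4, 0) → P = -651/4

The maximum is at (193/34, 239/17). Substituting into each constraint, equality holds for (3) and (6); the remaining constraints have slack.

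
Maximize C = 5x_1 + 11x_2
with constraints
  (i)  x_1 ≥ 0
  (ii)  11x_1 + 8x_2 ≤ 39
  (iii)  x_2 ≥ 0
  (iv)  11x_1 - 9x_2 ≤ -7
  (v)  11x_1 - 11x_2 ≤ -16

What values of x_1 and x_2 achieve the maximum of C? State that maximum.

Feasible corners and C = 5x_1 + 11x_2:
  (0, 39/8) → C = 429/8
  (0, 16/11) → C = 16
  (301/209, 55/19) → C = 8160/209

The optimum lies where x_1 = 0 and 11x_1 + 8x_2 = 39.
Solving simultaneously gives x_1 = 0, x_2 = 39/8.

x_1 = 0, x_2 = 39/8, maximum C = 429/8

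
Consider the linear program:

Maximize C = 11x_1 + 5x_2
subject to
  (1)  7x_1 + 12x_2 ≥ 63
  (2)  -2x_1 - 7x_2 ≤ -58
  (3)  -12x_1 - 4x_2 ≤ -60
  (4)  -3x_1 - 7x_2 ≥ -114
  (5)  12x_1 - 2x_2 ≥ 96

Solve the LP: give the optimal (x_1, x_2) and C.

x_1 = 56, x_2 = -54/7, maximum C = 4042/7

Vertices and C = 11x_1 + 5x_2:
  (56, -54/7) → C = 4042/7
  (197/22, 63/11) → C = 2797/22
  (10, 12) → C = 170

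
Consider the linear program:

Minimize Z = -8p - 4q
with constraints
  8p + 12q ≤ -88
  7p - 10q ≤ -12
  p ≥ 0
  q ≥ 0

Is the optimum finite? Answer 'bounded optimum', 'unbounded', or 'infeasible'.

The boundaries 8p + 12q = -88 and q = 0 meet at (-11, 0), but that point violates p ≥ 0. Every candidate vertex is excluded by some other constraint, so the feasible region is empty.

infeasible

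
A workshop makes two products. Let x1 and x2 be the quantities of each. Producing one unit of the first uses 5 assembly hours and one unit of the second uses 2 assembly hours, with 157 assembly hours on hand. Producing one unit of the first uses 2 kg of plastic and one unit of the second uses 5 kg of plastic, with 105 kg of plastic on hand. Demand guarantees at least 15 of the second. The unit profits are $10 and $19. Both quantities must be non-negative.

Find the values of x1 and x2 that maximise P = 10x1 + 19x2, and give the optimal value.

Feasible corners and P = 10x1 + 19x2:
  (0, 21) → P = 399
  (0, 15) → P = 285
  (15, 15) → P = 435

x1 = 15, x2 = 15, maximum P = 435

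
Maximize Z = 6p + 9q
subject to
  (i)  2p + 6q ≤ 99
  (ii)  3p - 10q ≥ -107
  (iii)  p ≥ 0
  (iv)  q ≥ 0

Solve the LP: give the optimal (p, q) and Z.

p = 99/2, q = 0, maximum Z = 297

Vertices and Z = 6p + 9q:
  (174/19, 511/38) → Z = 6687/38
  (99/2, 0) → Z = 297
  (0, 107/10) → Z = 963/10
  (0, 0) → Z = 0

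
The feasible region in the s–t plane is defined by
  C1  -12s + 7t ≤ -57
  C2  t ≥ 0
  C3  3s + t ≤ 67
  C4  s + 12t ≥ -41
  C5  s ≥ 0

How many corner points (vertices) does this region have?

Intersecting each pair of boundary lines and keeping only the points that satisfy every inequality leaves:
  (19/4, 0)
  (526/33, 211/11)
  (67/3, 0)

3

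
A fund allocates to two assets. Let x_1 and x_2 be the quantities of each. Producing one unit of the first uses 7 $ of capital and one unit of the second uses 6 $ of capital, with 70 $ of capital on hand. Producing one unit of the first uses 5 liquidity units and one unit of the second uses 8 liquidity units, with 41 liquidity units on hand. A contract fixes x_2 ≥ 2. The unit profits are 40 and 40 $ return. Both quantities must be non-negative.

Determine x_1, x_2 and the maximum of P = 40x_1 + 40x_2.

Vertices and P = 40x_1 + 40x_2:
  (0, 41/8) → P = 205
  (0, 2) → P = 80
  (5, 2) → P = 280

x_1 = 5, x_2 = 2, maximum P = 280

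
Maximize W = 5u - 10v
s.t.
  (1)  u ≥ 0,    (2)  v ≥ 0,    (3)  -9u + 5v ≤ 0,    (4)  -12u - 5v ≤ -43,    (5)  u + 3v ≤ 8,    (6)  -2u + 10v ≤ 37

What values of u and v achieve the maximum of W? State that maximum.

Feasible corners and W = 5u - 10v:
  (43/12, 0) → W = 215/12
  (8, 0) → W = 40
  (89/31, 53/31) → W = -85/31

u = 8, v = 0, maximum W = 40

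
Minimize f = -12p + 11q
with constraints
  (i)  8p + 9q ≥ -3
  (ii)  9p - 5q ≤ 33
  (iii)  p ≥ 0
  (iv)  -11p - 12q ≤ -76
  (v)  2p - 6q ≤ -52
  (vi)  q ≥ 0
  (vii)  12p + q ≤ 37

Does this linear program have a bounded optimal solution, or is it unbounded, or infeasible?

bounded optimum

Vertices and f = -12p + 11q:
  (0, 26/3) → f = 286/3
  (0, 37) → f = 407
  (85/37, 349/37) → f = 2819/37
The feasible region has finitely many vertices and no improving ray; the minimum is 2819/37 at (85/37, 349/37).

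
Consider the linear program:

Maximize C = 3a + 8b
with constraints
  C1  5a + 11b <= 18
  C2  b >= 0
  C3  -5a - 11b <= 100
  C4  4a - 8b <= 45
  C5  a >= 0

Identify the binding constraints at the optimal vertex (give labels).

Feasible corners and C = 3a + 8b:
  (18/5, 0) → C = 54/5
  (0, 18/11) → C = 144/11
  (0, 0) → C = 0

The maximum is at (0, 18/11). Substituting into each constraint, equality holds for C1 and C5; the remaining constraints have slack.

C1 and C5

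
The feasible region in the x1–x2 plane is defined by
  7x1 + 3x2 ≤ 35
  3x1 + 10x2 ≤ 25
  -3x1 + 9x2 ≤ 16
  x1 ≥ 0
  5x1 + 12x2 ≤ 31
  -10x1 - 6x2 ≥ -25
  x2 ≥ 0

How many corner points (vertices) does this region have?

5

Pairwise boundary intersections that survive every other constraint:
  (0, 16/9)
  (29/27, 173/81)
  (0, 0)
  (19/15, 37/18)
  (5/2, 0)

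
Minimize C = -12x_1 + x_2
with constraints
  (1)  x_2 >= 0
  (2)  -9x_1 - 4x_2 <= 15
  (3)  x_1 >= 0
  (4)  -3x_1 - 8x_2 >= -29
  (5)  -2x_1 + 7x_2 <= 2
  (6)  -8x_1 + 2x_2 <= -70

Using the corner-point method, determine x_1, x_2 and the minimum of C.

x_1 = 29/3, x_2 = 0, minimum C = -116

Feasible corners and C = -12x_1 + x_2:
  (29/3, 0) → C = -116
  (35/4, 0) → C = -105
  (309/35, 11/35) → C = -3697/35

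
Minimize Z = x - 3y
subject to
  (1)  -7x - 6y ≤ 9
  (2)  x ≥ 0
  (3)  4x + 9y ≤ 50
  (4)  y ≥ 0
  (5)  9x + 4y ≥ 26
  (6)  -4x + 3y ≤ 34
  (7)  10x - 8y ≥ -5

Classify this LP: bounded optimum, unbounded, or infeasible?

bounded optimum

Vertices and Z = x - 3y:
  (25/2, 0) → Z = 25/2
  (355/122, 260/61) → Z = -1205/122
  (26/9, 0) → Z = 26/9
  (47/28, 305/112) → Z = -727/112
The feasible region has finitely many vertices and no improving ray; the minimum is -1205/122 at (355/122, 260/61).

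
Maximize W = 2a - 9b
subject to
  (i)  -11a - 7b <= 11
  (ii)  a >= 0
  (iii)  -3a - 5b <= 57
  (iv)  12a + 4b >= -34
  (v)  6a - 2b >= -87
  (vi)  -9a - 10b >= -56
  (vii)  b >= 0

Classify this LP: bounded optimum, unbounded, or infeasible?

bounded optimum

Corner points and W = 2a - 9b:
  (0, 28/5) → W = -252/5
  (0, 0) → W = 0
  (56/9, 0) → W = 112/9
The feasible region has finitely many vertices and no improving ray; the maximum is 112/9 at (56/9, 0).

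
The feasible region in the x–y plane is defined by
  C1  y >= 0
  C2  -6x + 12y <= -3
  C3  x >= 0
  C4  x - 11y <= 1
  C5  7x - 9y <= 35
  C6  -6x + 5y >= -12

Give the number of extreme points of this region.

4

Pairwise boundary intersections that survive every other constraint:
  (1/2, 0)
  (1, 0)
  (43/14, 9/7)
  (127/61, 6/61)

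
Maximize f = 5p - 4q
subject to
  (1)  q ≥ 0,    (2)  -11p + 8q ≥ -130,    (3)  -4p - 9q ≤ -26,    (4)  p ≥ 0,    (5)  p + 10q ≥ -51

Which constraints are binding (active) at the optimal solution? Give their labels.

Extreme points and f = 5p - 4q:
  (130/11, 0) → f = 650/11
  (13/2, 0) → f = 65/2
  (0, 26/9) → f = -104/9
The feasible region is unbounded (it extends along (0, 1), (8, 11)), but f strictly decreases along every unbounded feasible direction, so there is no improving ray and the maximum is attained at a vertex.

The maximum is at (130/11, 0). Substituting into each constraint, equality holds for (1) and (2); the remaining constraints have slack.

(1) and (2)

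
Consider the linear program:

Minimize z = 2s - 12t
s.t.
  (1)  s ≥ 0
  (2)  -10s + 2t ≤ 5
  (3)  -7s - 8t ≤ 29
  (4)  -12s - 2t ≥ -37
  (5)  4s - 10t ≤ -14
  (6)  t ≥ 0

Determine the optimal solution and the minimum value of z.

s = 16/11, t = 215/22, minimum z = -1258/11

At the optimal vertex, -10s + 2t = 5 and -12s - 2t = -37.
Solving simultaneously gives s = 16/11, t = 215/22.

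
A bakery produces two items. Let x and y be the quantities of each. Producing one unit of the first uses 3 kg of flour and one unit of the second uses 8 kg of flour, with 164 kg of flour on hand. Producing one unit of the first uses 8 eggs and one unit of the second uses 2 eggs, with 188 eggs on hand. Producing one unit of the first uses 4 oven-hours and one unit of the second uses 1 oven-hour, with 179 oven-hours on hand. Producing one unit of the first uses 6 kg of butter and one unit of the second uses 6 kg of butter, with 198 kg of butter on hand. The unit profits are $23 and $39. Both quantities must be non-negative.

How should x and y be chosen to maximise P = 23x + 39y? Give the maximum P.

x = 20, y = 13, maximum P = 967

Corner points and P = 23x + 39y:
  (0, 0) → P = 0
  (0, 41/2) → P = 1599/2
  (47/2, 0) → P = 1081/2
  (20, 13) → P = 967
  (61/3, 38/3) → P = 2885/3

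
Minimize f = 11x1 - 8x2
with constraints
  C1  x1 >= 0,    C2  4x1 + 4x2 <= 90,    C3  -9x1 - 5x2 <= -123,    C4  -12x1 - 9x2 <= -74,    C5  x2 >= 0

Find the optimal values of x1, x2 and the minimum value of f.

x1 = 21/8, x2 = 159/8, minimum f = -1041/8

Vertices and f = 11x1 - 8x2:
  (21/8, 159/8) → f = -1041/8
  (45/2, 0) → f = 495/2
  (41/3, 0) → f = 451/3

The optimum lies where 4x1 + 4x2 = 90 and -9x1 - 5x2 = -123.
Solving simultaneously gives x1 = 21/8, x2 = 159/8.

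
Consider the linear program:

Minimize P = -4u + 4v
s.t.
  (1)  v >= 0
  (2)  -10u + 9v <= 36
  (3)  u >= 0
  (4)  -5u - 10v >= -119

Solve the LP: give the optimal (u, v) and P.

Feasible corners and P = -4u + 4v:
  (0, 0) → P = 0
  (119/5, 0) → P = -476/5
  (0, 4) → P = 16
  (711/145, 274/29) → P = 2636/145

u = 119/5, v = 0, minimum P = -476/5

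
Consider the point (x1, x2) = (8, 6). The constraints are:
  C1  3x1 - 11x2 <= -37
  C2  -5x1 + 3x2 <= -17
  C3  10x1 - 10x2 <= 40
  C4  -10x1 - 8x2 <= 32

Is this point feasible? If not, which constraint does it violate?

C1: -42 ≤ -37 ✓
C2: -22 ≤ -17 ✓
C3: 20 ≤ 40 ✓
C4: -128 ≤ 32 ✓

feasible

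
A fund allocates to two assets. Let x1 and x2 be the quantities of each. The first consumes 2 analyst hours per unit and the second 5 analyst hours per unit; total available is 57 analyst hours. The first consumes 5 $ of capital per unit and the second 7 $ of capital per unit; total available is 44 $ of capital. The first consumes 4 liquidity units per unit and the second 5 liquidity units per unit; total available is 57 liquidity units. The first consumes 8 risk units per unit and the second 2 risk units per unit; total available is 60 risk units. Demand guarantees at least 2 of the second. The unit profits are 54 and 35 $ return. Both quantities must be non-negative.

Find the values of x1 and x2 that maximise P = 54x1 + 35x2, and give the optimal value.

The optimum lies where 5x1 + 7x2 = 44 and x2 = 2.
Solving simultaneously gives x1 = 6, x2 = 2.

x1 = 6, x2 = 2, maximum P = 394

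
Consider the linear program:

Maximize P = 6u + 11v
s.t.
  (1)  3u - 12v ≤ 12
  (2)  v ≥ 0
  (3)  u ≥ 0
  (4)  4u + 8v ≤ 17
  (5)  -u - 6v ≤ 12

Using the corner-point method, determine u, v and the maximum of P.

u = 25/6, v = 1/24, maximum P = 611/24

Vertices and P = 6u + 11v:
  (4, 0) → P = 24
  (25/6, 1/24) → P = 611/24
  (0, 0) → P = 0
  (0, 17/8) → P = 187/8

The binding constraints are 3u - 12v = 12 and 4u + 8v = 17.
Solving simultaneously gives u = 25/6, v = 1/24.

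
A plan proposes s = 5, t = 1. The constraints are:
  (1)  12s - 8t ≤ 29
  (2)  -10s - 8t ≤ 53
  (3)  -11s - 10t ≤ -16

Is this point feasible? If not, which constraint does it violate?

not feasible — violates (1)

Constraint (1): 12s - 8t = 52, which is not ≤ 29. All other constraints are satisfied.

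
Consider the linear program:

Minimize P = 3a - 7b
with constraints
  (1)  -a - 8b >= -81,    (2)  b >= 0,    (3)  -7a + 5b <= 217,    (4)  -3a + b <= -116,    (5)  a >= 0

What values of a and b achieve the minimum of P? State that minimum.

a = 1009/25, b = 127/25, minimum P = 2138/25

Corner points and P = 3a - 7b:
  (81, 0) → P = 243
  (1009/25, 127/25) → P = 2138/25
  (116/3, 0) → P = 116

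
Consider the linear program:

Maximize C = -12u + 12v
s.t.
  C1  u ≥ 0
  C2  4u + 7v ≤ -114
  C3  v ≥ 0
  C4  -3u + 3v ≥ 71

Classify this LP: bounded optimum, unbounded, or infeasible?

The boundaries u = 0 and -3u + 3v = 71 meet at (0, 71/3), but that point violates 4u + 7v ≤ -114. Every candidate vertex is excluded by some other constraint, so the feasible region is empty.

infeasible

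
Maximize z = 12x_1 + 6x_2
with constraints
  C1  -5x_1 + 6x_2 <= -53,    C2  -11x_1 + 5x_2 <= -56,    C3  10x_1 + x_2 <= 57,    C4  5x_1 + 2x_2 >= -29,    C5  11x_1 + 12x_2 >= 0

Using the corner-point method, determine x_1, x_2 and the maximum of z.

x_1 = 79/13, x_2 = -49/13, maximum z = 654/13

Extreme points and z = 12x_1 + 6x_2:
  (79/13, -49/13) → z = 654/13
  (106/21, -583/126) → z = 689/21
  (684/109, -627/109) → z = 4446/109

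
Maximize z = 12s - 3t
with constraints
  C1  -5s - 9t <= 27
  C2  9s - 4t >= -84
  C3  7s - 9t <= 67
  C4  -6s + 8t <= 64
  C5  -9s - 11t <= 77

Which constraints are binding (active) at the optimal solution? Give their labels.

C3 and C4

Corner points and z = 12s - 3t:
  (10/3, -131/27) → z = 491/9
  (-396/47, 79/47) → z = -4989/47
  (556, 425) → z = 5397

The maximum is at (556, 425). Substituting into each constraint, equality holds for C3 and C4; the remaining constraints have slack.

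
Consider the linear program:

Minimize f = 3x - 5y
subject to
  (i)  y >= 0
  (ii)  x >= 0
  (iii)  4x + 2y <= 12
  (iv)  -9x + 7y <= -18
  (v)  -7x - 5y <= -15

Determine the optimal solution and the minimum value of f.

x = 60/23, y = 18/23, minimum f = 90/23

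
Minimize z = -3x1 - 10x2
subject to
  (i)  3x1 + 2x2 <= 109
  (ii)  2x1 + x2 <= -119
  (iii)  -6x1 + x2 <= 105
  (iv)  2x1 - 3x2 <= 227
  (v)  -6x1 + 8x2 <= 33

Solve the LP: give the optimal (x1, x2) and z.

Extreme points and z = -3x1 - 10x2:
  (-28, -63) → z = 714
  (-65/4, -173/2) → z = 3655/4
  (-271/8, -393/4) → z = 8673/8

x1 = -28, x2 = -63, minimum z = 714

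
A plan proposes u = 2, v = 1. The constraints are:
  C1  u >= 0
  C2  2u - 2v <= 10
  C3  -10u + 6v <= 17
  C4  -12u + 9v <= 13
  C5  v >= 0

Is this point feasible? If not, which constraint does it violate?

C1: 2 ≥ 0 ✓
C2: 2 ≤ 10 ✓
C3: -14 ≤ 17 ✓
C4: -15 ≤ 13 ✓
C5: 1 ≥ 0 ✓

feasible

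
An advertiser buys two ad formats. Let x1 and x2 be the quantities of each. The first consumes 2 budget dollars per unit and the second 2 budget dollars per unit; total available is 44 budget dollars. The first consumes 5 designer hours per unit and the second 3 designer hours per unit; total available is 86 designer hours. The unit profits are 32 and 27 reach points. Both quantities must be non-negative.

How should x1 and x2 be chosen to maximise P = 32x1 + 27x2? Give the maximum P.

x1 = 10, x2 = 12, maximum P = 644

Corner points and P = 32x1 + 27x2:
  (0, 0) → P = 0
  (0, 22) → P = 594
  (86/5, 0) → P = 2752/5
  (10, 12) → P = 644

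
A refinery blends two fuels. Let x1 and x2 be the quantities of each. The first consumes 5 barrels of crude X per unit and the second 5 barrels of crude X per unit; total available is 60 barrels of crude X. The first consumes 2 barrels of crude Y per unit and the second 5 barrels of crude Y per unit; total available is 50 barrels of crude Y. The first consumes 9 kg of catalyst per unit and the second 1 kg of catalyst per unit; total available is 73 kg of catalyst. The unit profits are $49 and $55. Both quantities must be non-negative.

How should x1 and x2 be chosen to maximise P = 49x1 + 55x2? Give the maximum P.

At the optimal vertex, 5x1 + 5x2 = 60 and 2x1 + 5x2 = 50.
Solving simultaneously gives x1 = 10/3, x2 = 26/3.

x1 = 10/3, x2 = 26/3, maximum P = 640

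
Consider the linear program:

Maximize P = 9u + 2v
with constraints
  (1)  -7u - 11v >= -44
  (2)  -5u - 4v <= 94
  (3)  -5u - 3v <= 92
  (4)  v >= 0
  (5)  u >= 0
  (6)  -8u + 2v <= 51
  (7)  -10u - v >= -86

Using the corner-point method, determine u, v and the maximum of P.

u = 44/7, v = 0, maximum P = 396/7

Vertices and P = 9u + 2v:
  (44/7, 0) → P = 396/7
  (0, 4) → P = 8
  (0, 0) → P = 0

The binding constraints are -7u - 11v = -44 and v = 0.
Solving simultaneously gives u = 44/7, v = 0.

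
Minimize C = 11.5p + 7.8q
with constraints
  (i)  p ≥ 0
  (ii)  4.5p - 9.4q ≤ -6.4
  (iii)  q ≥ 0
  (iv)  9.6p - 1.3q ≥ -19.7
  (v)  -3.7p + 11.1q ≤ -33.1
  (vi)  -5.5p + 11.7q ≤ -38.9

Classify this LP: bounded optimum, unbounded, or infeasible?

infeasible

The boundaries q = 0 and -3.7p + 11.1q = -33.1 meet at (331/37, 0), but that point violates 4.5p - 9.4q ≤ -6.4. Every candidate vertex is excluded by some other constraint, so the feasible region is empty.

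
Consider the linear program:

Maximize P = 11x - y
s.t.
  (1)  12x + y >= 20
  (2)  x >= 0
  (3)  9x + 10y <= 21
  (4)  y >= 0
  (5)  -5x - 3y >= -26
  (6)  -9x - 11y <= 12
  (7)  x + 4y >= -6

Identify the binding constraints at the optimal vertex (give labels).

(3) and (4)

Feasible corners and P = 11x - y:
  (179/111, 24/37) → P = 1897/111
  (5/3, 0) → P = 55/3
  (7/3, 0) → P = 77/3

The maximum is at (7/3, 0). Substituting into each constraint, equality holds for (3) and (4); the remaining constraints have slack.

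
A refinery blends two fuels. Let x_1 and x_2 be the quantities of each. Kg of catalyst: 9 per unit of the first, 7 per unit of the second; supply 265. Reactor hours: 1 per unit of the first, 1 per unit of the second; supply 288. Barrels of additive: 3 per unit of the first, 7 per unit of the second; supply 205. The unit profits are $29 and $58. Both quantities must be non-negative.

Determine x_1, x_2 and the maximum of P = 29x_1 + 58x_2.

The optimum lies where 9x_1 + 7x_2 = 265 and 3x_1 + 7x_2 = 205.
Solving simultaneously gives x_1 = 10, x_2 = 25.

x_1 = 10, x_2 = 25, maximum P = 1740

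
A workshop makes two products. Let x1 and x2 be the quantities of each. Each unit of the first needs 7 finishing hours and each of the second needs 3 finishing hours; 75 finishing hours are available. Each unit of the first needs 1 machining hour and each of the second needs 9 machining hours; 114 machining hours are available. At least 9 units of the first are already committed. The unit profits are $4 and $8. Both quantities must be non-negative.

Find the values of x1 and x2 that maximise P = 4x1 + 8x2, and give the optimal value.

The binding constraints are 7x1 + 3x2 = 75 and x1 = 9.
Solving simultaneously gives x1 = 9, x2 = 4.

x1 = 9, x2 = 4, maximum P = 68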